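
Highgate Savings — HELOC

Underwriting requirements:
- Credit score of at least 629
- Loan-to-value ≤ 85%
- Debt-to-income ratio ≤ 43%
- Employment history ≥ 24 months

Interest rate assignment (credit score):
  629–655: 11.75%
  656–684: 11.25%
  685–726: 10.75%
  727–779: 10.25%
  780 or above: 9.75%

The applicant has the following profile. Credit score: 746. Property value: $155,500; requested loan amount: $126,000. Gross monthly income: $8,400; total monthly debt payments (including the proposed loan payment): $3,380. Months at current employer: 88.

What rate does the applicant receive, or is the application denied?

Credit score 746 ≥ 629 (meets minimum)
Loan-to-value = 126,000/155,500 = 81% — pass (85% max)
Employment 88 ≥ 24 months
Debt-to-income = 3,380/8,400 = 40.2% — meets 43% limit
All requirements met. Score 746 falls in the 727–779 tier → 10.25%.

Approved at 10.25%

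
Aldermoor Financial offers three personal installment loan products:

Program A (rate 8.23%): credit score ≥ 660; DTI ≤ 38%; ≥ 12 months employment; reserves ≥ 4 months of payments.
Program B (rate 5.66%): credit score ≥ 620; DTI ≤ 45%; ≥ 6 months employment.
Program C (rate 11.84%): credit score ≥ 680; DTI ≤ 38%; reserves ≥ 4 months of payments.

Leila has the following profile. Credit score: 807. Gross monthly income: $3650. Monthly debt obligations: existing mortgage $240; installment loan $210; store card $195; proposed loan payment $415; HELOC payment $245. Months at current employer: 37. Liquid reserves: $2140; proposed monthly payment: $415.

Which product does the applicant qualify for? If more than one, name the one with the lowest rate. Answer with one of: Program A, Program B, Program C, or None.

Total debts = (240 + 210 + 195 + 415 + 245) = 1,305; DTI = 1,305/3,650 = 35.8%.
Reserves = 2,140/415 = 5.2 months.
Program A: score 807 ≥ 660; DTI 35.8% ≤ 38%; employment 37 ≥ 12 mo; reserves 5.2 ≥ 4 mo → qualifies.
Program B: score 807 ≥ 620; DTI 35.8% ≤ 45%; employment 37 ≥ 6 mo → qualifies.
Program C: score 807 ≥ 680; DTI 35.8% ≤ 38%; reserves 5.2 ≥ 4 mo → qualifies.
Qualifying: Program A, Program B, Program C. Lowest rate is 5.66% → Program B.

Program B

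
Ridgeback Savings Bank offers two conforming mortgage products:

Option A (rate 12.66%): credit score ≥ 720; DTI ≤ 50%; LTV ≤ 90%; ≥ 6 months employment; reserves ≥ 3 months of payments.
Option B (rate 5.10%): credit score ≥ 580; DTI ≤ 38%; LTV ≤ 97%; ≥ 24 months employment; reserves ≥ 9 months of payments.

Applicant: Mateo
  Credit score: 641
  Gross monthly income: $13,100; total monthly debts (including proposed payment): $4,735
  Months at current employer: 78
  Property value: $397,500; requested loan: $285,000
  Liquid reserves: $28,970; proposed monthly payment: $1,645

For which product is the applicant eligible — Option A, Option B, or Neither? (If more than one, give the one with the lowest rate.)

DTI = 4,735/13,100 = 36.1%.
LTV = 285,000/397,500 = 71.7%.
Reserves = 28,970/1,645 = 17.6 months.
Option A: score 641 < 720; DTI 36.1% ≤ 50%; LTV 71.7% ≤ 90%; employment 78 ≥ 6 mo; reserves 17.6 ≥ 3 mo → does not qualify.
Option B: score 641 ≥ 580; DTI 36.1% ≤ 38%; LTV 71.7% ≤ 97%; employment 78 ≥ 24 mo; reserves 17.6 ≥ 9 mo → qualifies.

Option B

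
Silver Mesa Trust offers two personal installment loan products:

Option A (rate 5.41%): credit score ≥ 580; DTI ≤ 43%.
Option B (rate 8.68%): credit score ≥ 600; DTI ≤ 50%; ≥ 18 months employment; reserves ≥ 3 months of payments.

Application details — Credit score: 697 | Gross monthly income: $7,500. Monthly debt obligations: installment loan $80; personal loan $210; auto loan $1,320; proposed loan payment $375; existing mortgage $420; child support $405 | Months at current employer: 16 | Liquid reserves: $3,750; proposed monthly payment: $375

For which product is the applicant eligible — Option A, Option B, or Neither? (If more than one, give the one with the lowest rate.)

Option A

Total debts = (80 + 210 + 1,320 + 375 + 420 + 405) = 2,810; DTI = 2,810/7,500 = 37.5%.
Reserves = 3,750/375 = 10.0 months.
Option A: score 697 ≥ 580; DTI 37.5% ≤ 43% → qualifies.
Option B: score 697 ≥ 600; DTI 37.5% ≤ 50%; employment 16 < 18 mo; reserves 10.0 ≥ 3 mo → does not qualify.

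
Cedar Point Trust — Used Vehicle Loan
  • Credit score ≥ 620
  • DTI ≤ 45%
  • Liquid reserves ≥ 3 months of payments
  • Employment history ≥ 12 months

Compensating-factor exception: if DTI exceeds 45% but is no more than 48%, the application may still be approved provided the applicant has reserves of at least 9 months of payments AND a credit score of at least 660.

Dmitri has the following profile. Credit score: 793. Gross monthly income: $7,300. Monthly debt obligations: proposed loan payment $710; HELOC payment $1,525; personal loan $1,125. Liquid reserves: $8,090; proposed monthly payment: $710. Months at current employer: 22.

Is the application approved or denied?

Credit score 793 ≥ 620 (meets base)
Total debts = (710 + 1,525 + 1,125) = 3,360. DTI = 3,360/7,300 = 46% > 45% — standard DTI limit exceeded.
Liquid reserves cover 8,090/710 = 11.4 months — ≥ 3 required
Employment 22 ≥ 12 months
DTI 46% is within the 45%–48% exception band; checking compensating factors.
Reserves 11.4 ≥ 9 months; credit score 793 ≥ 660.
Both compensating conditions met → exception applies.

Approved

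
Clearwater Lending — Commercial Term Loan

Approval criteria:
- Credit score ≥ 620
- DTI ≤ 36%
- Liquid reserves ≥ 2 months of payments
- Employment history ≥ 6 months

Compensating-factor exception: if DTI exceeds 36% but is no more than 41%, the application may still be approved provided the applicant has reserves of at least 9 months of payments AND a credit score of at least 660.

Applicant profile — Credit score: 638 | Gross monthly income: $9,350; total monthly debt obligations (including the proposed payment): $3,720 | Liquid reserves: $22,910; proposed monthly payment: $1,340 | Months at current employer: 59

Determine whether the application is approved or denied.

Credit score 638 ≥ 620 (meets base)
DTI = 3,720/9,350 = 39.8% > 36% — standard DTI limit exceeded.
Reserves: 22,910 ÷ 1,340 = 17.1 months (meets 2-month minimum)
Employment 59 ≥ 6 months
39.8% falls in the override range (36%–41%), so the compensating-factor test applies.
Reserves 17.1 ≥ 9 months; credit score 638 < 660.
Compensating-factor requirement not fully met.

Denied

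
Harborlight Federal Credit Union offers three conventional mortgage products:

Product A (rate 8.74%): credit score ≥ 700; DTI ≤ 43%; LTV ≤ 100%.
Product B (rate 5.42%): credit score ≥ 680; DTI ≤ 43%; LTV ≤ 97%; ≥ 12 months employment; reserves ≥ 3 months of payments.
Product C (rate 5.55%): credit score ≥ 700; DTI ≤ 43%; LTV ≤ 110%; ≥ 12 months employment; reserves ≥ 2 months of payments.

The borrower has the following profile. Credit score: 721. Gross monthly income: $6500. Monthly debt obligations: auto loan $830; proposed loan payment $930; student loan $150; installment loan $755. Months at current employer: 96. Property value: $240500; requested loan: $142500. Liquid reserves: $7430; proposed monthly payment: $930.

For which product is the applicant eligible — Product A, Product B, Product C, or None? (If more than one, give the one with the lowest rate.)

Product B

Total debts = (830 + 930 + 150 + 755) = 2,665; DTI = 2,665/6,500 = 41%.
LTV = 142,500/240,500 = 59.3%.
Reserves = 7,430/930 = 8.0 months.
Product A: score 721 ≥ 700; DTI 41% ≤ 43%; LTV 59.3% ≤ 100% → qualifies.
Product B: score 721 ≥ 680; DTI 41% ≤ 43%; LTV 59.3% ≤ 97%; employment 96 ≥ 12 mo; reserves 8.0 ≥ 3 mo → qualifies.
Product C: score 721 ≥ 700; DTI 41% ≤ 43%; LTV 59.3% ≤ 110%; employment 96 ≥ 12 mo; reserves 8.0 ≥ 2 mo → qualifies.
Qualifying: Product A, Product B, Product C. Lowest rate is 5.42% → Product B.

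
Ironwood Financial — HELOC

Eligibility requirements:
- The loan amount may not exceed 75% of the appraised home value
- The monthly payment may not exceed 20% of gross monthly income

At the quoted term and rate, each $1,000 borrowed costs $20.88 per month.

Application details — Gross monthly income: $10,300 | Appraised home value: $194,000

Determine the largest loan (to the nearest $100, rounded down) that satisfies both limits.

$98,600

Payment cap: 20% × $10,300 = $2,060/month.
At $20.88 per $1,000, that supports 2,060/20.88 × 1,000 ≈ $98,659 → $98,600.
LTV cap: 75% × $194,000 = $145,500 → $145,500.
Binding constraint: payment-to-income.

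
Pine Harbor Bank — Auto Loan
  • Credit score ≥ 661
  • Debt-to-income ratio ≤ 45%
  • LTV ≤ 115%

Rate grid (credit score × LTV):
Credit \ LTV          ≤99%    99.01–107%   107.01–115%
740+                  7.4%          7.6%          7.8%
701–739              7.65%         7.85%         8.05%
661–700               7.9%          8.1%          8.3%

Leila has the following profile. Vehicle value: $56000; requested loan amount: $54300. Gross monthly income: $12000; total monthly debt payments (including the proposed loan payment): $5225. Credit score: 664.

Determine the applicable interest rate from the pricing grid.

7.9%

Credit score 664 ≥ 661; DTI: 5,225 ÷ 12,000 = 43.5%, within the 45% cap
LTV = 54,300/56,000 = 97% ≤ 115%
Credit 664 → row 661–700; LTV 97% → column ≤99%. Grid cell → 7.9%.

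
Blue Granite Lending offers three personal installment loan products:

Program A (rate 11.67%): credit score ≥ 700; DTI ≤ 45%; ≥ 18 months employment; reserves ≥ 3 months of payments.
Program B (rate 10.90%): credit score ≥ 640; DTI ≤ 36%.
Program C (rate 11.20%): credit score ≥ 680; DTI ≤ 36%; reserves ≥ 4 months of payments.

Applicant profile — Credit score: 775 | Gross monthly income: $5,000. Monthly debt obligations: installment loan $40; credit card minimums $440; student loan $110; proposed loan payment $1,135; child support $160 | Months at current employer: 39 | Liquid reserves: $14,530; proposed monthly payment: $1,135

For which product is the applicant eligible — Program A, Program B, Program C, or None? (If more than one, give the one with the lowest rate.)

Total debts = (40 + 440 + 110 + 1,135 + 160) = 1,885; DTI = 1,885/5,000 = 37.7%.
Reserves = 14,530/1,135 = 12.8 months.
Program A: score 775 ≥ 700; DTI 37.7% ≤ 45%; employment 39 ≥ 18 mo; reserves 12.8 ≥ 3 mo → qualifies.
Program B: score 775 ≥ 640; DTI 37.7% > 36% → does not qualify.
Program C: score 775 ≥ 680; DTI 37.7% > 36%; reserves 12.8 ≥ 4 mo → does not qualify.

Program A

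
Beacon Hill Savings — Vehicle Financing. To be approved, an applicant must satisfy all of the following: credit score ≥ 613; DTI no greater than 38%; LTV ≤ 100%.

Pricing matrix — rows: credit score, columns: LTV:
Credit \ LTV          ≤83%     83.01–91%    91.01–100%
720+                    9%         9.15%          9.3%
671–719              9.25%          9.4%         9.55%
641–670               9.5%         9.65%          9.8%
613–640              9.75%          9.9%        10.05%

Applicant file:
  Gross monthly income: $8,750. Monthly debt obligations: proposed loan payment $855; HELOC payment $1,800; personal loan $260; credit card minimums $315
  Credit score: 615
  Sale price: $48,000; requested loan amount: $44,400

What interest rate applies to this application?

Credit score 615 ≥ 613; Total monthly debts = (855 + 1,800 + 260 + 315) = 3,230. Debt-to-income = 3,230/8,750 = 36.9% — meets 38% limit
LTV: 44,400 ÷ 48,000 = 92.5%, within 100% cap
Score 615 is in the 613–640 band; LTV 92.5% is in the 91.01–100% band → 10.05%.

10.05%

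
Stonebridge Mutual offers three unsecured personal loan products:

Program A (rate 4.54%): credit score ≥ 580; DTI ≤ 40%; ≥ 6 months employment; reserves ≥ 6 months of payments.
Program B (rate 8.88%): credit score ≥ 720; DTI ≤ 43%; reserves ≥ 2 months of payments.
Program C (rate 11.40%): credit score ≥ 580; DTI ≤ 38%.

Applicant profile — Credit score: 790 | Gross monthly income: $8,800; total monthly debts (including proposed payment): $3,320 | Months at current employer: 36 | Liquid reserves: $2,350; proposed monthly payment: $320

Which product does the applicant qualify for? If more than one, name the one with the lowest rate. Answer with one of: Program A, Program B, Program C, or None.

Program A

DTI = 3,320/8,800 = 37.7%.
Reserves = 2,350/320 = 7.3 months.
Program A: score 790 ≥ 580; DTI 37.7% ≤ 40%; employment 36 ≥ 6 mo; reserves 7.3 ≥ 6 mo → qualifies.
Program B: score 790 ≥ 720; DTI 37.7% ≤ 43%; reserves 7.3 ≥ 2 mo → qualifies.
Program C: score 790 ≥ 580; DTI 37.7% ≤ 38% → qualifies.
Qualifying: Program A, Program B, Program C. Lowest rate is 4.54% → Program A.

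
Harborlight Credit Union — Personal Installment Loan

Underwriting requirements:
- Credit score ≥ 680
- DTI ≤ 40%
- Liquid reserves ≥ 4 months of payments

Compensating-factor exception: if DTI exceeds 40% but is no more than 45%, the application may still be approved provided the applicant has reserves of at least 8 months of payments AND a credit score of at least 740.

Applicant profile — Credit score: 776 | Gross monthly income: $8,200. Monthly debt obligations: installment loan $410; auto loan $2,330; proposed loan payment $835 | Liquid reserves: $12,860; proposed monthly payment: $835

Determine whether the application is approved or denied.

Approved

Credit score 776 ≥ 680 (meets base)
Total debts = (410 + 2,330 + 835) = 3,575. DTI: 3,575 ÷ 8,200 = 43.6%, over the 40% base limit.
Reserves = 12,860/835 = 15.4 months ≥ 4
DTI 43.6% is within the 40%–45% exception band; checking compensating factors.
Reserves 15.4 ≥ 8 months; credit score 776 ≥ 740.
Both compensating conditions met → exception applies.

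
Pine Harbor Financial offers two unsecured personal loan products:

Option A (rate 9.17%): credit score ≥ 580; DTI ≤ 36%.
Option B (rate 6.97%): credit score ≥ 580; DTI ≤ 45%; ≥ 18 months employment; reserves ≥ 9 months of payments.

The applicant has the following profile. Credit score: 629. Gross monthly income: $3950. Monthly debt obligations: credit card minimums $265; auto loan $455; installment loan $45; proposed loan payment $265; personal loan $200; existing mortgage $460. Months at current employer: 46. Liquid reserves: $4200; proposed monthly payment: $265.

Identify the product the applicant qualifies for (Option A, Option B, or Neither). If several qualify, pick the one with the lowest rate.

Option B

Total debts = (265 + 455 + 45 + 265 + 200 + 460) = 1,690; DTI = 1,690/3,950 = 42.8%.
Reserves = 4,200/265 = 15.8 months.
Option A: score 629 ≥ 580; DTI 42.8% > 36% → does not qualify.
Option B: score 629 ≥ 580; DTI 42.8% ≤ 45%; employment 46 ≥ 18 mo; reserves 15.8 ≥ 9 mo → qualifies.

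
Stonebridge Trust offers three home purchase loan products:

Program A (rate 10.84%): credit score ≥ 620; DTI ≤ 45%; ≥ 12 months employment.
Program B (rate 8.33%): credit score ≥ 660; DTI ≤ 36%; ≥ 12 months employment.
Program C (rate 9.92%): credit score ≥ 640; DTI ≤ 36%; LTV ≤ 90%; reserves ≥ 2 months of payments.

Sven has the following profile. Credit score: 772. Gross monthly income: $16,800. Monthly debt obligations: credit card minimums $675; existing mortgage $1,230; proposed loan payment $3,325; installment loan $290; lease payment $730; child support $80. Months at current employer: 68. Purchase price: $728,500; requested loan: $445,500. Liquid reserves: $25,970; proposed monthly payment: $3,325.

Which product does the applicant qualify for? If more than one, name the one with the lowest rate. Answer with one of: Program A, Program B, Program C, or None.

Program A

Total debts = (675 + 1,230 + 3,325 + 290 + 730 + 80) = 6,330; DTI = 6,330/16,800 = 37.7%.
LTV = 445,500/728,500 = 61.2%.
Reserves = 25,970/3,325 = 7.8 months.
Program A: score 772 ≥ 620; DTI 37.7% ≤ 45%; employment 68 ≥ 12 mo → qualifies.
Program B: score 772 ≥ 660; DTI 37.7% > 36%; employment 68 ≥ 12 mo → does not qualify.
Program C: score 772 ≥ 640; DTI 37.7% > 36%; LTV 61.2% ≤ 90%; reserves 7.8 ≥ 2 mo → does not qualify.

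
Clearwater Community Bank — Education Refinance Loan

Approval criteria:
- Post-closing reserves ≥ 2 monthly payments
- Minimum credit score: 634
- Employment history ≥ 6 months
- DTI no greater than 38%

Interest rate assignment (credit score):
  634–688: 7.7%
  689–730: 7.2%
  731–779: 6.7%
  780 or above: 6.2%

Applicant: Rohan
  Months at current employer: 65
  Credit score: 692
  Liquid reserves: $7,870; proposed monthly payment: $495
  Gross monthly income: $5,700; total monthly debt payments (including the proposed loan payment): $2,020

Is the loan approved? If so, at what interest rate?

Credit score 692 ≥ 634 (meets minimum)
DTI: 2,020 ÷ 5,700 = 35.4%, within the 38% cap
Reserves = 7,870/495 = 15.9 months ≥ 2
Employment 65 ≥ 6 months
All requirements met. Score 692 falls in the 689–730 tier → 7.2%.

Approved at 7.2%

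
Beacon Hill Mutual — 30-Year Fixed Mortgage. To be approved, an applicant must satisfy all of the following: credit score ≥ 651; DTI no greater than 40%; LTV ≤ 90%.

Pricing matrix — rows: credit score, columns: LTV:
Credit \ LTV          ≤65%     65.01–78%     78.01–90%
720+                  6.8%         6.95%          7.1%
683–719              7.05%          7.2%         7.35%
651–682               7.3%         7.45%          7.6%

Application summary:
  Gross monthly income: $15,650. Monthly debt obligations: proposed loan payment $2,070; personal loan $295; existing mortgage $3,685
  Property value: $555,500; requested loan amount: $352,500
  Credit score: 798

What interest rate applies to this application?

Credit score 798 ≥ 651; Total monthly debts = (2,070 + 295 + 3,685) = 6,050. DTI = 6,050/15,650 = 38.7% ≤ 40%
LTV: 352,500 ÷ 555,500 = 63.5%, within 90% cap
Row: 798 falls in 720+. Column: 63.5% falls in ≤65%. Rate = 6.8%.

6.8%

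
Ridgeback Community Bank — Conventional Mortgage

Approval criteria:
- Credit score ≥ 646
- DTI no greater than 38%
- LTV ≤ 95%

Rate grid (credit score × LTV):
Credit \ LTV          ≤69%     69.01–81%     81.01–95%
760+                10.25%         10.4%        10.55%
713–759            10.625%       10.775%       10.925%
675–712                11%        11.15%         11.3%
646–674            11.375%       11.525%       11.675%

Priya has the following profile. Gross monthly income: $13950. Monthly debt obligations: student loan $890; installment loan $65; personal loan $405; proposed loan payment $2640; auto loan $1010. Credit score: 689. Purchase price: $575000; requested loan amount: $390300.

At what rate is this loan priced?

Credit score 689 ≥ 646; Total monthly debts = (890 + 65 + 405 + 2,640 + 1,010) = 5,010. Debt-to-income = 5,010/13,950 = 35.9% — meets 38% limit
LTV = 390,300/575,000 = 67.9% ≤ 95%
Credit 689 → row 675–712; LTV 67.9% → column ≤69%. Grid cell → 11%.

11%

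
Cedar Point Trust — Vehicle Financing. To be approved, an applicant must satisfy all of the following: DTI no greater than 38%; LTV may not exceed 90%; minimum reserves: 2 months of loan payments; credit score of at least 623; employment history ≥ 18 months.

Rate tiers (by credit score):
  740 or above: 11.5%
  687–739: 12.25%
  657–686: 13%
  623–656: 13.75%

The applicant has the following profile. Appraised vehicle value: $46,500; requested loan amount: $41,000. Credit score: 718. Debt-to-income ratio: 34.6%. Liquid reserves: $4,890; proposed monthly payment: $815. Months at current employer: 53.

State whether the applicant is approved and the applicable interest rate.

Credit score 718 ≥ 623 (meets minimum)
LTV = 41,000/46,500 = 88.2% ≤ 90%
DTI 34.6% is within the 38% limit
Reserves = 4,890/815 = 6.0 months ≥ 2
Employment 53 ≥ 18 months
All requirements met. Score 718 falls in the 687–739 tier → 12.25%.

Approved at 12.25%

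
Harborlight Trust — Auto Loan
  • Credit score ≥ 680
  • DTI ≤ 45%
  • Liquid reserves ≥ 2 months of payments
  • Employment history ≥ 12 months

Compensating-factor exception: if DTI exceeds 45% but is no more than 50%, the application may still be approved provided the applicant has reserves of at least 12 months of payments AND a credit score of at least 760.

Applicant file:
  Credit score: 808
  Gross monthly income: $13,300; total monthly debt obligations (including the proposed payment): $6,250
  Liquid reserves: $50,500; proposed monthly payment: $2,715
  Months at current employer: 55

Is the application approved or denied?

Credit score 808 ≥ 680 (meets base)
DTI: 6,250 ÷ 13,300 = 47%, over the 45% base limit.
Reserves: 50,500 ÷ 2,715 = 18.6 months (meets 2-month minimum)
Employment 55 ≥ 12 months
47% falls in the override range (45%–50%), so the compensating-factor test applies.
Override check — reserves: 18.6 mo (ok); score: 808 (ok).
Both compensating conditions met → exception applies.

Approved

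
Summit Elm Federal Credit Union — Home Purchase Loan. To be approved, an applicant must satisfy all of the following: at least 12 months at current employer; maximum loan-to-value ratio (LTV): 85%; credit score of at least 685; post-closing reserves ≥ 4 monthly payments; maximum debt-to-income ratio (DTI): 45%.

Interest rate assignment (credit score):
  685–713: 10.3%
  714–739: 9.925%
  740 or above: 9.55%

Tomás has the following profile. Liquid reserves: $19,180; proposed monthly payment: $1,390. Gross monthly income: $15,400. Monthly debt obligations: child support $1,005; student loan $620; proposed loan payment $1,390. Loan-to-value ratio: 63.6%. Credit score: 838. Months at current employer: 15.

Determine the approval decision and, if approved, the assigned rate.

Credit score 838 ≥ 685 (meets minimum)
Reserves = 19,180/1,390 = 13.8 months ≥ 4
Total monthly debts = (1,005 + 620 + 1,390) = 3,015. DTI: 3,015 ÷ 15,400 = 19.6%, within the 45% cap
Employment 15 ≥ 12 months
LTV 63.6% ≤ 85%
All requirements met. Score 838 falls in the 740 or above tier → 9.55%.

Approved at 9.55%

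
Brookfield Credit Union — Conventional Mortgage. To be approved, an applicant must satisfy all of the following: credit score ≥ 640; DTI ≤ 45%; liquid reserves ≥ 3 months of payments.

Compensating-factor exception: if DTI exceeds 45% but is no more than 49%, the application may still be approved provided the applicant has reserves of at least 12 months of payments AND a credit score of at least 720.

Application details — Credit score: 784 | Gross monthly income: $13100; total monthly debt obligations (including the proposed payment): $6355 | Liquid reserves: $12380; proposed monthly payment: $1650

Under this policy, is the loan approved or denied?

Denied

Credit score 784 ≥ 640 (meets base)
DTI = 6,355/13,100 = 48.5% > 45% — standard DTI limit exceeded.
Reserves: 12,380 ÷ 1,650 = 7.5 months (meets 3-month minimum)
DTI 48.5% is within the 45%–49% exception band; checking compensating factors.
Reserves 7.5 < 12 months; credit score 784 ≥ 720.
Override conditions not both satisfied; exception does not apply.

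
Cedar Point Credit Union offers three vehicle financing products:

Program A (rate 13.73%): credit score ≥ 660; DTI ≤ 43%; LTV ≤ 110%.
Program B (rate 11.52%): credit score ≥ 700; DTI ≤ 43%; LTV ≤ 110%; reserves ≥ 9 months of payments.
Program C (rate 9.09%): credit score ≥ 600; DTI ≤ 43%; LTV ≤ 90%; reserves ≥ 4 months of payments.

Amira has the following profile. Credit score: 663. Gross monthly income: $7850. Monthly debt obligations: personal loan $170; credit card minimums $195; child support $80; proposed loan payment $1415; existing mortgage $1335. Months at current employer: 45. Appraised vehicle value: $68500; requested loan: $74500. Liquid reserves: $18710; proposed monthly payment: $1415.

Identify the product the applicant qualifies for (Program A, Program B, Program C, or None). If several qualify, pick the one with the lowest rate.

Total debts = (170 + 195 + 80 + 1,415 + 1,335) = 3,195; DTI = 3,195/7,850 = 40.7%.
LTV = 74,500/68,500 = 108.8%.
Reserves = 18,710/1,415 = 13.2 months.
Program A: score 663 ≥ 660; DTI 40.7% ≤ 43%; LTV 108.8% ≤ 110% → qualifies.
Program B: score 663 < 700; DTI 40.7% ≤ 43%; LTV 108.8% ≤ 110%; reserves 13.2 ≥ 9 mo → does not qualify.
Program C: score 663 ≥ 600; DTI 40.7% ≤ 43%; LTV 108.8% > 90%; reserves 13.2 ≥ 4 mo → does not qualify.

Program A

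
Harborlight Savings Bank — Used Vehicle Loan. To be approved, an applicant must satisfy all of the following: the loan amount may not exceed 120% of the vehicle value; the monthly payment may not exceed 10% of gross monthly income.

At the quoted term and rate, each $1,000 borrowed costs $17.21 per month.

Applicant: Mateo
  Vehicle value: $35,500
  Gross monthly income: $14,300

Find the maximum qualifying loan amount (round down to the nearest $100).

$42,600

Payment cap: 10% × $14,300 = $1,430/month.
At $17.21 per $1,000, that supports 1,430/17.21 × 1,000 ≈ $83,091 → $83,000.
LTV cap: 120% × $35,500 = $42,600 → $42,600.
Binding constraint: loan-to-value.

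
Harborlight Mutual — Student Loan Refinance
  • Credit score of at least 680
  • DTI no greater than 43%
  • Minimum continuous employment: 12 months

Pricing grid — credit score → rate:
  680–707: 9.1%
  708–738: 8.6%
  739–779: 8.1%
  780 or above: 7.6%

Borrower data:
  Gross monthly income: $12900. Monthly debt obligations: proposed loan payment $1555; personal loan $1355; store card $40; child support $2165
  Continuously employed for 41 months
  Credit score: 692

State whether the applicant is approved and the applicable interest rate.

Credit score 692 ≥ 680 (meets minimum)
Employment 41 ≥ 12 months
Total monthly debts = (1,555 + 1,355 + 40 + 2,165) = 5,115. DTI: 5,115 ÷ 12,900 = 39.7%, within the 43% cap
All requirements met. Score 692 falls in the 680–707 tier → 9.1%.

Approved at 9.1%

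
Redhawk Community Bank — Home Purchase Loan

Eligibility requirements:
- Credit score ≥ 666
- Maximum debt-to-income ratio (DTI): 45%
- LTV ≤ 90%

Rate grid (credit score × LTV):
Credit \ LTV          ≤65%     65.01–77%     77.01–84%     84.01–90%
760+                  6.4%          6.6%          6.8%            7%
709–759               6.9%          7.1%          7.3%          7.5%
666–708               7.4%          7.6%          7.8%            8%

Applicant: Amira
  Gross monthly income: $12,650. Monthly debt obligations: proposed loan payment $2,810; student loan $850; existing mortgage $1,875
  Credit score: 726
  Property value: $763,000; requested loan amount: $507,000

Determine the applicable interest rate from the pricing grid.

Credit score 726 ≥ 666; Total monthly debts = (2,810 + 850 + 1,875) = 5,535. Debt-to-income = 5,535/12,650 = 43.8% — meets 45% limit
LTV: 507,000 ÷ 763,000 = 66.4%, within 90% cap
Score 726 is in the 709–759 band; LTV 66.4% is in the 65.01–77% band → 7.1%.

7.1%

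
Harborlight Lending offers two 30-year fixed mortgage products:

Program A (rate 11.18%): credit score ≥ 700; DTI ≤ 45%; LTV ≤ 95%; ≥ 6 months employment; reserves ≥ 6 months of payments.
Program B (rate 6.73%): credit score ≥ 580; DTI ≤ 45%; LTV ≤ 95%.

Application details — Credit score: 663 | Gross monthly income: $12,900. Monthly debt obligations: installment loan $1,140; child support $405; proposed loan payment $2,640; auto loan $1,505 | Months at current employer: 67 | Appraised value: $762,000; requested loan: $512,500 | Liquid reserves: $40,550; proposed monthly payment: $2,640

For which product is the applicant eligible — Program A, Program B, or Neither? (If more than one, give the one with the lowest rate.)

Program B

Total debts = (1,140 + 405 + 2,640 + 1,505) = 5,690; DTI = 5,690/12,900 = 44.1%.
LTV = 512,500/762,000 = 67.3%.
Reserves = 40,550/2,640 = 15.4 months.
Program A: score 663 < 700; DTI 44.1% ≤ 45%; LTV 67.3% ≤ 95%; employment 67 ≥ 6 mo; reserves 15.4 ≥ 6 mo → does not qualify.
Program B: score 663 ≥ 580; DTI 44.1% ≤ 45%; LTV 67.3% ≤ 95% → qualifies.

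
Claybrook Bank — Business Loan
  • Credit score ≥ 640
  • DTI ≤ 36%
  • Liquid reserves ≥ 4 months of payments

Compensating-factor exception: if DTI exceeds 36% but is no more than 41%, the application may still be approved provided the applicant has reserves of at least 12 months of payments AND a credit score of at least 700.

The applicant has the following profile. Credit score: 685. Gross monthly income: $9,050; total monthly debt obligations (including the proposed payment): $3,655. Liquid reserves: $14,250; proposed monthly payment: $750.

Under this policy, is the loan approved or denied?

Denied

Credit score 685 ≥ 640 (meets base)
DTI = 3,655/9,050 = 40.4% > 36% — standard DTI limit exceeded.
Liquid reserves cover 14,250/750 = 19.0 months — ≥ 4 required
DTI 40.4% is within the 36%–41% exception band; checking compensating factors.
Reserves 19.0 ≥ 12 months; credit score 685 < 700.
Override conditions not both satisfied; exception does not apply.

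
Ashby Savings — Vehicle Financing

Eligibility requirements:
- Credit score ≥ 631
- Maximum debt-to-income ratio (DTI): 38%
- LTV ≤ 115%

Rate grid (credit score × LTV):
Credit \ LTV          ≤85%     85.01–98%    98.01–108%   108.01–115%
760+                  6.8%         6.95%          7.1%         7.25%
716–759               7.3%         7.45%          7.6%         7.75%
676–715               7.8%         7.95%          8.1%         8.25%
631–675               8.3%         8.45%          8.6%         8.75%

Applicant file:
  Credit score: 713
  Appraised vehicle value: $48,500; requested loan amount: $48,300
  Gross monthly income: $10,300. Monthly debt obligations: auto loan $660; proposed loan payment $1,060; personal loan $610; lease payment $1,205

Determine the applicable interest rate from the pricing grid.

Credit score 713 ≥ 631; Total monthly debts = (660 + 1,060 + 610 + 1,205) = 3,535. DTI = 3,535/10,300 = 34.3% ≤ 38%
LTV = 48,300/48,500 = 99.6% ≤ 115%
Row: 713 falls in 676–715. Column: 99.6% falls in 98.01–108%. Rate = 8.1%.

8.1%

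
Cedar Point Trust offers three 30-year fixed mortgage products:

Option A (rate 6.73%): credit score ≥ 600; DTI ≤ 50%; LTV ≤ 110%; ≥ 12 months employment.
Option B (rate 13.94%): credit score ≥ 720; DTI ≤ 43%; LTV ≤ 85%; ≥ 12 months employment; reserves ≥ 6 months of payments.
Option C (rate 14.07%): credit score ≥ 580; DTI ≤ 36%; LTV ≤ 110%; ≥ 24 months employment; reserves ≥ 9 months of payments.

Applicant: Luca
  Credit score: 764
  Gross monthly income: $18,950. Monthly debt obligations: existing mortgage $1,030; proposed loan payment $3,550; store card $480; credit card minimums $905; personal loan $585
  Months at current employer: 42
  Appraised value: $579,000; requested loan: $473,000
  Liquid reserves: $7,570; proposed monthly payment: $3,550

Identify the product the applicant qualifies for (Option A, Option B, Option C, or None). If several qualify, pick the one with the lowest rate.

Option A

Total debts = (1,030 + 3,550 + 480 + 905 + 585) = 6,550; DTI = 6,550/18,950 = 34.6%.
LTV = 473,000/579,000 = 81.7%.
Reserves = 7,570/3,550 = 2.1 months.
Option A: score 764 ≥ 600; DTI 34.6% ≤ 50%; LTV 81.7% ≤ 110%; employment 42 ≥ 12 mo → qualifies.
Option B: score 764 ≥ 720; DTI 34.6% ≤ 43%; LTV 81.7% ≤ 85%; employment 42 ≥ 12 mo; reserves 2.1 < 6 mo → does not qualify.
Option C: score 764 ≥ 580; DTI 34.6% ≤ 36%; LTV 81.7% ≤ 110%; employment 42 ≥ 24 mo; reserves 2.1 < 9 mo → does not qualify.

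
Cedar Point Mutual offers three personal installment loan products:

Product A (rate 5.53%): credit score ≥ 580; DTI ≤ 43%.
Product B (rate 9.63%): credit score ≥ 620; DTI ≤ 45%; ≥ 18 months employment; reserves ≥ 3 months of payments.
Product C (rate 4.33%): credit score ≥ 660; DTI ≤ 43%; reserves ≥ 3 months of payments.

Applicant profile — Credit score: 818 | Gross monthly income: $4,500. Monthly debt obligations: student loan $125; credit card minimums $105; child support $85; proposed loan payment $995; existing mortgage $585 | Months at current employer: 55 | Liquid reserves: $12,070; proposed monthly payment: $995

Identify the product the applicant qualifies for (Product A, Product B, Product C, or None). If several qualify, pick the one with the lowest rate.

Total debts = (125 + 105 + 85 + 995 + 585) = 1,895; DTI = 1,895/4,500 = 42.1%.
Reserves = 12,070/995 = 12.1 months.
Product A: score 818 ≥ 580; DTI 42.1% ≤ 43% → qualifies.
Product B: score 818 ≥ 620; DTI 42.1% ≤ 45%; employment 55 ≥ 18 mo; reserves 12.1 ≥ 3 mo → qualifies.
Product C: score 818 ≥ 660; DTI 42.1% ≤ 43%; reserves 12.1 ≥ 3 mo → qualifies.
Qualifying: Product A, Product B, Product C. Lowest rate is 4.33% → Product C.

Product C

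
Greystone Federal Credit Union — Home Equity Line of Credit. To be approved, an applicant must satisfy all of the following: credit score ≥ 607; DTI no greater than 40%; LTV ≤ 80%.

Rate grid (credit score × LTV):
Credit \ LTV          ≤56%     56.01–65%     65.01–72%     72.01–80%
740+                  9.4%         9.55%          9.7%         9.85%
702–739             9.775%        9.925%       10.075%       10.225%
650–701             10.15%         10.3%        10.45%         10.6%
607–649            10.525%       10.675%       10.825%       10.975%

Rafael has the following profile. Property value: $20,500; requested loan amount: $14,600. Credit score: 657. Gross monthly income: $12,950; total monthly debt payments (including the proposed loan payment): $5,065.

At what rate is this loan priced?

10.45%

Credit score 657 ≥ 607; DTI = 5,065/12,950 = 39.1% ≤ 40%
LTV = 14,600/20,500 = 71.2% ≤ 80%
Score 657 is in the 650–701 band; LTV 71.2% is in the 65.01–72% band → 10.45%.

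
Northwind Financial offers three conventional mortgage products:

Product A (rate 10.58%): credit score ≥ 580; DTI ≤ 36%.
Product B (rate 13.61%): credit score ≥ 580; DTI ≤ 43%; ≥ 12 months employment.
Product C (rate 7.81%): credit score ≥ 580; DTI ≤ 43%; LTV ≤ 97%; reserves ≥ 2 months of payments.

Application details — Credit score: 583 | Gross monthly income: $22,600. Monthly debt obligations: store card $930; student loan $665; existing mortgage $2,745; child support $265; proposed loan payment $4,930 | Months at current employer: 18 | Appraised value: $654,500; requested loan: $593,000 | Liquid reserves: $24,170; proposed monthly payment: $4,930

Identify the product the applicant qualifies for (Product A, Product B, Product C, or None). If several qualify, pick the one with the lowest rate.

Total debts = (930 + 665 + 2,745 + 265 + 4,930) = 9,535; DTI = 9,535/22,600 = 42.2%.
LTV = 593,000/654,500 = 90.6%.
Reserves = 24,170/4,930 = 4.9 months.
Product A: score 583 ≥ 580; DTI 42.2% > 36% → does not qualify.
Product B: score 583 ≥ 580; DTI 42.2% ≤ 43%; employment 18 ≥ 12 mo → qualifies.
Product C: score 583 ≥ 580; DTI 42.2% ≤ 43%; LTV 90.6% ≤ 97%; reserves 4.9 ≥ 2 mo → qualifies.
Qualifying: Product B, Product C. Lowest rate is 7.81% → Product C.

Product C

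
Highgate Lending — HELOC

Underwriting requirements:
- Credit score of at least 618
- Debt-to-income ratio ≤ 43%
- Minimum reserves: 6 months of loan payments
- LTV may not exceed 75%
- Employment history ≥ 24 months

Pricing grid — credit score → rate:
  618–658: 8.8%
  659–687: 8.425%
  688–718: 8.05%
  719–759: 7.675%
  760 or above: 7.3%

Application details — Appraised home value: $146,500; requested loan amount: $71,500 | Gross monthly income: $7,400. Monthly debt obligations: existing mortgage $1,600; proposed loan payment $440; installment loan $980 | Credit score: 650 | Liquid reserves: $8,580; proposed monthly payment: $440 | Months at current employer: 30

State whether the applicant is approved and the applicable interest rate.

Credit score 650 ≥ 618 (meets minimum)
LTV: 71,500 ÷ 146,500 = 48.8%, within 75% cap
Employment 30 ≥ 24 months
Total monthly debts = (1,600 + 440 + 980) = 3,020. Debt-to-income = 3,020/7,400 = 40.8% — meets 43% limit
Liquid reserves cover 8,580/440 = 19.5 months — ≥ 6 required
All requirements met. Score 650 falls in the 618–658 tier → 8.8%.

Approved at 8.8%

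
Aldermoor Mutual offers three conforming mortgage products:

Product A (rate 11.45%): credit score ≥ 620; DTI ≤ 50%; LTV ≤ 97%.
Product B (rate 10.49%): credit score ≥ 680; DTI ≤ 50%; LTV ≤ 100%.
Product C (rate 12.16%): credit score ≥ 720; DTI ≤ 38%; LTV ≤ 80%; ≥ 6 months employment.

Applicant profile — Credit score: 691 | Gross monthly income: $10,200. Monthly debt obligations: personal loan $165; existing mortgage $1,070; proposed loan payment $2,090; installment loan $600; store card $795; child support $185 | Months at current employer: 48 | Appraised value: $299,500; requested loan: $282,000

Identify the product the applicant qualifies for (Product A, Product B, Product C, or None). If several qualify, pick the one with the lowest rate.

Product B

Total debts = (165 + 1,070 + 2,090 + 600 + 795 + 185) = 4,905; DTI = 4,905/10,200 = 48.1%.
LTV = 282,000/299,500 = 94.2%.
Product A: score 691 ≥ 620; DTI 48.1% ≤ 50%; LTV 94.2% ≤ 97% → qualifies.
Product B: score 691 ≥ 680; DTI 48.1% ≤ 50%; LTV 94.2% ≤ 100% → qualifies.
Product C: score 691 < 720; DTI 48.1% > 38%; LTV 94.2% > 80%; employment 48 ≥ 6 mo → does not qualify.
Qualifying: Product A, Product B. Lowest rate is 10.49% → Product B.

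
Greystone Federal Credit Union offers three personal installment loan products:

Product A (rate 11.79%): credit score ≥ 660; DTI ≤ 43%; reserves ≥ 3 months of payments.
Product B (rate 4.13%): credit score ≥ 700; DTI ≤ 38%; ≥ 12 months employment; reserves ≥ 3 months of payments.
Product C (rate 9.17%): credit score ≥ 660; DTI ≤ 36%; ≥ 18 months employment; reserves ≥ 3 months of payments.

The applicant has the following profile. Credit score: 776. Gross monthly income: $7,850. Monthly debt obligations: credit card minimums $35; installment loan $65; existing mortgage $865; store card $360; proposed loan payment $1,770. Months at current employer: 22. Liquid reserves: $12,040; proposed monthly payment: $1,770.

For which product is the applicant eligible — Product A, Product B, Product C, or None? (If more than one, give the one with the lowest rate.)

Product A

Total debts = (35 + 65 + 865 + 360 + 1,770) = 3,095; DTI = 3,095/7,850 = 39.4%.
Reserves = 12,040/1,770 = 6.8 months.
Product A: score 776 ≥ 660; DTI 39.4% ≤ 43%; reserves 6.8 ≥ 3 mo → qualifies.
Product B: score 776 ≥ 700; DTI 39.4% > 38%; employment 22 ≥ 12 mo; reserves 6.8 ≥ 3 mo → does not qualify.
Product C: score 776 ≥ 660; DTI 39.4% > 36%; employment 22 ≥ 18 mo; reserves 6.8 ≥ 3 mo → does not qualify.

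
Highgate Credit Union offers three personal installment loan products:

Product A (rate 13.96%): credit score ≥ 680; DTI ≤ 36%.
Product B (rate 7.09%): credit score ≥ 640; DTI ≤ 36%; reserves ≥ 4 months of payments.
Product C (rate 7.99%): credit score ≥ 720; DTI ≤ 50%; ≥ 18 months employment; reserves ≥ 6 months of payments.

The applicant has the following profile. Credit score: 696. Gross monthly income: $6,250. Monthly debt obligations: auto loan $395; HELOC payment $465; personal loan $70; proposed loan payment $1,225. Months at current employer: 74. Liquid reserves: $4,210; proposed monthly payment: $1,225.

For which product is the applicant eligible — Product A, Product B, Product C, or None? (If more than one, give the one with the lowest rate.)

Total debts = (395 + 465 + 70 + 1,225) = 2,155; DTI = 2,155/6,250 = 34.5%.
Reserves = 4,210/1,225 = 3.4 months.
Product A: score 696 ≥ 680; DTI 34.5% ≤ 36% → qualifies.
Product B: score 696 ≥ 640; DTI 34.5% ≤ 36%; reserves 3.4 < 4 mo → does not qualify.
Product C: score 696 < 720; DTI 34.5% ≤ 50%; employment 74 ≥ 18 mo; reserves 3.4 < 6 mo → does not qualify.

Product A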